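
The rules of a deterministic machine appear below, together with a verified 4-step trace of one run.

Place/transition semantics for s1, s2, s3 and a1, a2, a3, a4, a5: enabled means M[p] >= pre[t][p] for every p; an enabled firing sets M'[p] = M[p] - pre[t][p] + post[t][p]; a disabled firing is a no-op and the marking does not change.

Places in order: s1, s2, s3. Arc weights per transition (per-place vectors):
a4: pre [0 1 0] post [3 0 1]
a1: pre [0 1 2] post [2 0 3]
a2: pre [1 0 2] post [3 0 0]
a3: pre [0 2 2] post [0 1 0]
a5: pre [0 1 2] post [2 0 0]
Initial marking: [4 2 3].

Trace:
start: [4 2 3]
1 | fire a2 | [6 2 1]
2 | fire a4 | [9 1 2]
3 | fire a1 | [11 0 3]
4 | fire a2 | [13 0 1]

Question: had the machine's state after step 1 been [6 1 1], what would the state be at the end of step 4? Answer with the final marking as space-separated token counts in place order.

state after step 1 := [6 1 1]
2 | fire a4 | [9 0 2]
3 | fire a1 | [9 0 2]
4 | fire a2 | [11 0 0]

11 0 0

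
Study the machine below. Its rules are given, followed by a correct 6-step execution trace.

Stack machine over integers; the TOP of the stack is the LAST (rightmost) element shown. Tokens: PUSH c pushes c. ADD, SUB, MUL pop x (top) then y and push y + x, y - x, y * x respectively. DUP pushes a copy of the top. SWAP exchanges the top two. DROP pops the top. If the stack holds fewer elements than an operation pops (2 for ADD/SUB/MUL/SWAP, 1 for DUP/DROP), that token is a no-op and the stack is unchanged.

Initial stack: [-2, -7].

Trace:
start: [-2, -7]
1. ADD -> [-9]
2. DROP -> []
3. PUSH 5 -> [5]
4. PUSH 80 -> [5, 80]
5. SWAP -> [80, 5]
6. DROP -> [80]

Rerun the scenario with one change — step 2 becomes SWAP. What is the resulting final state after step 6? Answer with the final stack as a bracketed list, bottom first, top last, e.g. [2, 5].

[-9, 80]

(re-executing from step 2 with the substitution; state before step 2: [-9])
2. SWAP -> [-9]
3. PUSH 5 -> [-9, 5]
4. PUSH 80 -> [-9, 5, 80]
5. SWAP -> [-9, 80, 5]
6. DROP -> [-9, 80]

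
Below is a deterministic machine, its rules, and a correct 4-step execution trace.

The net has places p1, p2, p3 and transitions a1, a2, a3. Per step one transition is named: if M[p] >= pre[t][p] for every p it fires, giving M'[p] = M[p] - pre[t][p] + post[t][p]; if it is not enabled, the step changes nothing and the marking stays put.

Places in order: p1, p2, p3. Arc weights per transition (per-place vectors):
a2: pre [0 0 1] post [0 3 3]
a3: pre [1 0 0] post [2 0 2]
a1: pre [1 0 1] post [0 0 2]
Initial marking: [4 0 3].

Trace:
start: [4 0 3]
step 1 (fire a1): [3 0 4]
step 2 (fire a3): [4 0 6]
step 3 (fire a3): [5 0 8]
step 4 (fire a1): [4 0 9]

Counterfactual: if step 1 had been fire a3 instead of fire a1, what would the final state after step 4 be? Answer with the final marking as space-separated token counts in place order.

6 0 10

(re-executing from step 1 with the substitution; state before step 1: [4 0 3])
step 1 (fire a3): [5 0 5]
step 2 (fire a3): [6 0 7]
step 3 (fire a3): [7 0 9]
step 4 (fire a1): [6 0 10]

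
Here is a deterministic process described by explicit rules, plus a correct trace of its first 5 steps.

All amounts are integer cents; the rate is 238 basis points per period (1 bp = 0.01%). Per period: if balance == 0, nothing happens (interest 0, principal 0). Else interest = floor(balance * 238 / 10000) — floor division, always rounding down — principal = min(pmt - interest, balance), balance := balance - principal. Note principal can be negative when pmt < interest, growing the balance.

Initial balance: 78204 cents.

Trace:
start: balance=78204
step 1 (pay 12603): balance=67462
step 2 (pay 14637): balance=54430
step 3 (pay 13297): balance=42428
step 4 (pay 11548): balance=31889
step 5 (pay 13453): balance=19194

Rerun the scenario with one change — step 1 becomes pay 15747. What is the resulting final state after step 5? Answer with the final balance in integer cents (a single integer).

(re-executing from step 1 with the substitution; state before step 1: balance=78204)
step 1 (pay 15747): balance=64318
step 2 (pay 14637): balance=51211
step 3 (pay 13297): balance=39132
step 4 (pay 11548): balance=28515
step 5 (pay 13453): balance=15740

15740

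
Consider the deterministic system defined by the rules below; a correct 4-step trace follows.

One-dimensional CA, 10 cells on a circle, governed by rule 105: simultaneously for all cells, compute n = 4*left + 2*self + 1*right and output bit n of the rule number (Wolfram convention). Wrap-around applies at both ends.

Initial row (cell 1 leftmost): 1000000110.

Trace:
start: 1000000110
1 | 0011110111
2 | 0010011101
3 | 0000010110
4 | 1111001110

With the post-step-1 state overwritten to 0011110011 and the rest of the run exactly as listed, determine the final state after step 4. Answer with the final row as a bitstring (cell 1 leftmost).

state after step 1 := 0011110011
2 | 0010010011
3 | 0000000011
4 | 0111111011

0111111011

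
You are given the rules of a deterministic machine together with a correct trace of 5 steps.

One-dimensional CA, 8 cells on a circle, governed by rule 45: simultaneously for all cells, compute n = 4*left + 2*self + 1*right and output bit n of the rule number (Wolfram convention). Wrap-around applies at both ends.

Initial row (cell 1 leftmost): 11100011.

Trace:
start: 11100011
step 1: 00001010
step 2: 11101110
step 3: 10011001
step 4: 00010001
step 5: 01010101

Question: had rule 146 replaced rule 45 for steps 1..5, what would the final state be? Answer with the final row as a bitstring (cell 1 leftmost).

01010101

(re-executing steps 1..5 under rule 146; state before step 1: 11100011)
step 1: 11010101
step 2: 10000000
step 3: 01000001
step 4: 00100010
step 5: 01010101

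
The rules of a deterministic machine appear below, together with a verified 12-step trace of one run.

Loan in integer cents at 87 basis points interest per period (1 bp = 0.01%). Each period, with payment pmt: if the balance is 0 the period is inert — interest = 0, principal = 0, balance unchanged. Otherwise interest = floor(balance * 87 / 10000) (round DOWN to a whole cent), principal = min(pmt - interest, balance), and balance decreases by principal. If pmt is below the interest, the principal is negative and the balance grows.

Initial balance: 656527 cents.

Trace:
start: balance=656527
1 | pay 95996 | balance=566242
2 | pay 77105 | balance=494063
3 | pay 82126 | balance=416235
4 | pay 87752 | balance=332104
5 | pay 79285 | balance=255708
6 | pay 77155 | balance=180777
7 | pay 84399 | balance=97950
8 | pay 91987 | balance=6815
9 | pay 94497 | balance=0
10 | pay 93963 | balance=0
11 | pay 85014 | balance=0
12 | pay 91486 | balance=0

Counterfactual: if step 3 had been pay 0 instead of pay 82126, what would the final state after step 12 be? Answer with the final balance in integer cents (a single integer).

(re-executing from step 3 with the substitution; state before step 3: balance=494063)
3 | pay 0 | balance=498361
4 | pay 87752 | balance=414944
5 | pay 79285 | balance=339269
6 | pay 77155 | balance=265065
7 | pay 84399 | balance=182972
8 | pay 91987 | balance=92576
9 | pay 94497 | balance=0
10 | pay 93963 | balance=0
11 | pay 85014 | balance=0
12 | pay 91486 | balance=0

0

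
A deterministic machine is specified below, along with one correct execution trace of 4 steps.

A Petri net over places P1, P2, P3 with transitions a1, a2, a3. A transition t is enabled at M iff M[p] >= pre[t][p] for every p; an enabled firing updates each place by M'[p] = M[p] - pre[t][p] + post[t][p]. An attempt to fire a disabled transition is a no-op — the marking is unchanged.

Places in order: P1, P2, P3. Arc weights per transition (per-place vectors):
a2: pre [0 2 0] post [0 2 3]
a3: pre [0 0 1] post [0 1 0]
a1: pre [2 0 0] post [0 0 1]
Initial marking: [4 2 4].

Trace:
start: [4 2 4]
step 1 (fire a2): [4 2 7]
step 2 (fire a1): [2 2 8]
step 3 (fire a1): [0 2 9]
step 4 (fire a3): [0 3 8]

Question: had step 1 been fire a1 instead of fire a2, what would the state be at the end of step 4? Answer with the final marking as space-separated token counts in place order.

0 3 5

(re-executing from step 1 with the substitution; state before step 1: [4 2 4])
step 1 (fire a1): [2 2 5]
step 2 (fire a1): [0 2 6]
step 3 (fire a1): [0 2 6]
step 4 (fire a3): [0 3 5]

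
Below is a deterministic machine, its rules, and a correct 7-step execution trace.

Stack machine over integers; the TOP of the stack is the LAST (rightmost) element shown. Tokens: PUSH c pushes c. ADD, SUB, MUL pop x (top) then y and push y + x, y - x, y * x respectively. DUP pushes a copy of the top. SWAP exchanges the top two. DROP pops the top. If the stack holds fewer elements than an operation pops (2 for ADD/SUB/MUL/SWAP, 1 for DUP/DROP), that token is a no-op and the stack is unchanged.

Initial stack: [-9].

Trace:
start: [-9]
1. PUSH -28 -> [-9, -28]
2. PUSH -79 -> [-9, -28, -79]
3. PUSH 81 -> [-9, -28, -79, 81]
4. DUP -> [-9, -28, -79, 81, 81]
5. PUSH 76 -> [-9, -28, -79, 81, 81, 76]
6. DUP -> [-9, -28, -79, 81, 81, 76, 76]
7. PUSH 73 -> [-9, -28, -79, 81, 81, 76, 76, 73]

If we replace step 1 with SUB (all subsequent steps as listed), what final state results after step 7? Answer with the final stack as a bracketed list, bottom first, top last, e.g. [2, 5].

[-9, -79, 81, 81, 76, 76, 73]

(re-executing from step 1 with the substitution; state before step 1: [-9])
1. SUB -> [-9]
2. PUSH -79 -> [-9, -79]
3. PUSH 81 -> [-9, -79, 81]
4. DUP -> [-9, -79, 81, 81]
5. PUSH 76 -> [-9, -79, 81, 81, 76]
6. DUP -> [-9, -79, 81, 81, 76, 76]
7. PUSH 73 -> [-9, -79, 81, 81, 76, 76, 73]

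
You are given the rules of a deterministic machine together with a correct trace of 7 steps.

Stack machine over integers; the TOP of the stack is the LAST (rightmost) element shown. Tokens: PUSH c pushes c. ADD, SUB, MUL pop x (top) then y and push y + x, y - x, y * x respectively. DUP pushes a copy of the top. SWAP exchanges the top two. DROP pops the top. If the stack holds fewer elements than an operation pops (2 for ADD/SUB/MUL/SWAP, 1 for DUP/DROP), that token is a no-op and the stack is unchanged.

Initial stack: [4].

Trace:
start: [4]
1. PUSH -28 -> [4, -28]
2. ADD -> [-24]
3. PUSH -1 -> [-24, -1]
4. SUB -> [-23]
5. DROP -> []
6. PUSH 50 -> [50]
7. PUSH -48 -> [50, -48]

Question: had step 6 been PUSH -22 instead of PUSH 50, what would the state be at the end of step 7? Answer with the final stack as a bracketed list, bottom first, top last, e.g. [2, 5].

(re-executing from step 6 with the substitution; state before step 6: [])
6. PUSH -22 -> [-22]
7. PUSH -48 -> [-22, -48]

[-22, -48]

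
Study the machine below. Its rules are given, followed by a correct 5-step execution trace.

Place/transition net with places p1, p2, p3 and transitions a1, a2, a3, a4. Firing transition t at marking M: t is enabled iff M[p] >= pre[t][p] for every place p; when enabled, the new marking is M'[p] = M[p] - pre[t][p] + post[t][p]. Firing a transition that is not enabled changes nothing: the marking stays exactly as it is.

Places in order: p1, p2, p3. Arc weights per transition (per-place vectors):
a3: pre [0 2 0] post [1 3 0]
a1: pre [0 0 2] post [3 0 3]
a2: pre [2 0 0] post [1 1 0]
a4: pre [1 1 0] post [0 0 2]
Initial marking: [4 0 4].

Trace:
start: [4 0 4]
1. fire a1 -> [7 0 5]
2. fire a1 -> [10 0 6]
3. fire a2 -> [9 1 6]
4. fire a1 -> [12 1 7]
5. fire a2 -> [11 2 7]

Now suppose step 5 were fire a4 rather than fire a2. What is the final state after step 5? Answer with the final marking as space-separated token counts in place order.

11 0 9

(re-executing from step 5 with the substitution; state before step 5: [12 1 7])
5. fire a4 -> [11 0 9]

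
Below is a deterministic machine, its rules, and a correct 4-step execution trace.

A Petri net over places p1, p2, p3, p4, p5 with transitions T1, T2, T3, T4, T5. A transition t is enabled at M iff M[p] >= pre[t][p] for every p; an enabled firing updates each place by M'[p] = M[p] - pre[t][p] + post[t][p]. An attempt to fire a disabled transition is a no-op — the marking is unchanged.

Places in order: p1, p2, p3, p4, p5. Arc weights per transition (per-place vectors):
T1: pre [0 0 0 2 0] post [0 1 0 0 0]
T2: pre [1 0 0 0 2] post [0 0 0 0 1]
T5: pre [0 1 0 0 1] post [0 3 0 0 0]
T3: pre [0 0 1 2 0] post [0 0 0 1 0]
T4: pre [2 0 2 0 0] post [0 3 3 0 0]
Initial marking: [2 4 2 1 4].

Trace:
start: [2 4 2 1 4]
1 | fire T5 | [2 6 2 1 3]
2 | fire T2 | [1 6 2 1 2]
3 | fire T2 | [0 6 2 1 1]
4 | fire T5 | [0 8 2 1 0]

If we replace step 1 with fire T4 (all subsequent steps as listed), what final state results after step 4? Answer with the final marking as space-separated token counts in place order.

0 9 3 1 3

(re-executing from step 1 with the substitution; state before step 1: [2 4 2 1 4])
1 | fire T4 | [0 7 3 1 4]
2 | fire T2 | [0 7 3 1 4]
3 | fire T2 | [0 7 3 1 4]
4 | fire T5 | [0 9 3 1 3]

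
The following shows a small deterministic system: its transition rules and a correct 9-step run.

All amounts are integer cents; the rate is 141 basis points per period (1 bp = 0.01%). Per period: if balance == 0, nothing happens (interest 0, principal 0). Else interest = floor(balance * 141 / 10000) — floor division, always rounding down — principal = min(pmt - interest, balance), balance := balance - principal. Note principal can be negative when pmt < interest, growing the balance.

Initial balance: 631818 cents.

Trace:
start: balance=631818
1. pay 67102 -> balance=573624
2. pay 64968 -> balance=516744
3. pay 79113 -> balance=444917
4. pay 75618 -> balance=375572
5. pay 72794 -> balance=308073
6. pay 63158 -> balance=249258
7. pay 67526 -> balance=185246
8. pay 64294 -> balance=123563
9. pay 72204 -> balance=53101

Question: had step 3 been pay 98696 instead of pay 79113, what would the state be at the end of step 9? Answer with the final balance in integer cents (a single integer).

(re-executing from step 3 with the substitution; state before step 3: balance=516744)
3. pay 98696 -> balance=425334
4. pay 75618 -> balance=355713
5. pay 72794 -> balance=287934
6. pay 63158 -> balance=228835
7. pay 67526 -> balance=164535
8. pay 64294 -> balance=102560
9. pay 72204 -> balance=31802

31802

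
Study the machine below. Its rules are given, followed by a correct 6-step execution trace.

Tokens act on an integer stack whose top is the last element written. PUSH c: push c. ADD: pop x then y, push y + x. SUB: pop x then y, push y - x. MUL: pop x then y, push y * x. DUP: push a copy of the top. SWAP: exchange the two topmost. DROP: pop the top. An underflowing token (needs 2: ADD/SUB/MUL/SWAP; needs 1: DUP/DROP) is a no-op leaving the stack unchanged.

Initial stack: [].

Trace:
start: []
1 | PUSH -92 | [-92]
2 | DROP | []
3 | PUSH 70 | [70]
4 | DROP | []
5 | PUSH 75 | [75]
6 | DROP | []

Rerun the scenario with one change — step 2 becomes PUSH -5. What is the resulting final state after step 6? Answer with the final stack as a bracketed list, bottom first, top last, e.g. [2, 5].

[-92, -5]

(re-executing from step 2 with the substitution; state before step 2: [-92])
2 | PUSH -5 | [-92, -5]
3 | PUSH 70 | [-92, -5, 70]
4 | DROP | [-92, -5]
5 | PUSH 75 | [-92, -5, 75]
6 | DROP | [-92, -5]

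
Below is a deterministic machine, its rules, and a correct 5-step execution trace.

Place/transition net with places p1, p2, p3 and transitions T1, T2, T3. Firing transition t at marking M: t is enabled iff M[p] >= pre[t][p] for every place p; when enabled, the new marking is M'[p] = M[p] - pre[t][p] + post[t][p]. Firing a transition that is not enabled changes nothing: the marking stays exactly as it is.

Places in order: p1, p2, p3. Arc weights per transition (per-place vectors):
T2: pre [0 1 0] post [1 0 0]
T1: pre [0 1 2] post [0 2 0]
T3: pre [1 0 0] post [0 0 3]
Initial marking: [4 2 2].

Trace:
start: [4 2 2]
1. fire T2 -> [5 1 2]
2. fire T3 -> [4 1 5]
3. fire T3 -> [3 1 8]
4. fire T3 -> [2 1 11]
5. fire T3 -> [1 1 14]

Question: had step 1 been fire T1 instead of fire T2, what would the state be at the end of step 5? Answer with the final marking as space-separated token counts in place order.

0 3 12

(re-executing from step 1 with the substitution; state before step 1: [4 2 2])
1. fire T1 -> [4 3 0]
2. fire T3 -> [3 3 3]
3. fire T3 -> [2 3 6]
4. fire T3 -> [1 3 9]
5. fire T3 -> [0 3 12]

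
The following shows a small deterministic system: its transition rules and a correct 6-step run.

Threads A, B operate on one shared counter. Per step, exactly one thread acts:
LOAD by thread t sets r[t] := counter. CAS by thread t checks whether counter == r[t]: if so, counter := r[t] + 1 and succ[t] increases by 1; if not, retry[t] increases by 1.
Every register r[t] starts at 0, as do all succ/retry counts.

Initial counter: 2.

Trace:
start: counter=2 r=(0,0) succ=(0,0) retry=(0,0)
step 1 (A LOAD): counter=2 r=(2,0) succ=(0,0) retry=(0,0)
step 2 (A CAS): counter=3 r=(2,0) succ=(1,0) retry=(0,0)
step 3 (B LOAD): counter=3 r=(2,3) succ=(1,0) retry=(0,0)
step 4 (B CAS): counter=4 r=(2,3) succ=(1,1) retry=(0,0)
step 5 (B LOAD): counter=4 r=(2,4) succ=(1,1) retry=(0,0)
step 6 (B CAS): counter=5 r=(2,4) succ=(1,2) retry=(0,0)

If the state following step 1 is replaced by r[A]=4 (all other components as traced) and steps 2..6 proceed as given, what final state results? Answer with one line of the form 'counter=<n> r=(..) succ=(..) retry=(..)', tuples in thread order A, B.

counter=4 r=(4,3) succ=(0,2) retry=(1,0)

state after step 1 := counter=2 r=(4,0) succ=(0,0) retry=(0,0)
step 2 (A CAS): counter=2 r=(4,0) succ=(0,0) retry=(1,0)
step 3 (B LOAD): counter=2 r=(4,2) succ=(0,0) retry=(1,0)
step 4 (B CAS): counter=3 r=(4,2) succ=(0,1) retry=(1,0)
step 5 (B LOAD): counter=3 r=(4,3) succ=(0,1) retry=(1,0)
step 6 (B CAS): counter=4 r=(4,3) succ=(0,2) retry=(1,0)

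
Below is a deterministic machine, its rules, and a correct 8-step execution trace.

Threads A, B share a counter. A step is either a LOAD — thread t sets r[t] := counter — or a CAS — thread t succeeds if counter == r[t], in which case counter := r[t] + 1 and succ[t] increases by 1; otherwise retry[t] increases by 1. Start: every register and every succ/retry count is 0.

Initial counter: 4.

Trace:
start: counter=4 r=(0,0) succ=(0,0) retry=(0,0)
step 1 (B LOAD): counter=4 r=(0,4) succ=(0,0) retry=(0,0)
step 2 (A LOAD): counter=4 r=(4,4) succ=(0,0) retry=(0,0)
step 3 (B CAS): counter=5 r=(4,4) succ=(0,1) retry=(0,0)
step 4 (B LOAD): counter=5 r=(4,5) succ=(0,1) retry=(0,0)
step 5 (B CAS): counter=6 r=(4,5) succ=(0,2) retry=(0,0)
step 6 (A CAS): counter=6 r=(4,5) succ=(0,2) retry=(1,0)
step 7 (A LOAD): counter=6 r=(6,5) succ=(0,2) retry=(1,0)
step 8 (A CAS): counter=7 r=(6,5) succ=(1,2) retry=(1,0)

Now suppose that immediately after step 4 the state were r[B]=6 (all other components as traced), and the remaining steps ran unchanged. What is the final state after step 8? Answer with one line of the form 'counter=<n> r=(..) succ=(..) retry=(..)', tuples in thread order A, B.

counter=6 r=(5,6) succ=(1,1) retry=(1,1)

state after step 4 := counter=5 r=(4,6) succ=(0,1) retry=(0,0)
step 5 (B CAS): counter=5 r=(4,6) succ=(0,1) retry=(0,1)
step 6 (A CAS): counter=5 r=(4,6) succ=(0,1) retry=(1,1)
step 7 (A LOAD): counter=5 r=(5,6) succ=(0,1) retry=(1,1)
step 8 (A CAS): counter=6 r=(5,6) succ=(1,1) retry=(1,1)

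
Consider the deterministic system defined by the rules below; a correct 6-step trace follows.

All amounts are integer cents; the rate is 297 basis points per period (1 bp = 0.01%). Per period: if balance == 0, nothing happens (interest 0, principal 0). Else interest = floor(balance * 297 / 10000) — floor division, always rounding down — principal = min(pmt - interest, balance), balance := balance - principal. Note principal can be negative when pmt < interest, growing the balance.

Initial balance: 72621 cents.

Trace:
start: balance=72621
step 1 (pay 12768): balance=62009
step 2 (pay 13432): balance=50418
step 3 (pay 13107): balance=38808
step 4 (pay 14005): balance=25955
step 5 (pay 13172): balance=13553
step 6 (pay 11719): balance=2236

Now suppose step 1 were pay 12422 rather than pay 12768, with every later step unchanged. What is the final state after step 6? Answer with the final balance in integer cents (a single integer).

(re-executing from step 1 with the substitution; state before step 1: balance=72621)
step 1 (pay 12422): balance=62355
step 2 (pay 13432): balance=50774
step 3 (pay 13107): balance=39174
step 4 (pay 14005): balance=26332
step 5 (pay 13172): balance=13942
step 6 (pay 11719): balance=2637

2637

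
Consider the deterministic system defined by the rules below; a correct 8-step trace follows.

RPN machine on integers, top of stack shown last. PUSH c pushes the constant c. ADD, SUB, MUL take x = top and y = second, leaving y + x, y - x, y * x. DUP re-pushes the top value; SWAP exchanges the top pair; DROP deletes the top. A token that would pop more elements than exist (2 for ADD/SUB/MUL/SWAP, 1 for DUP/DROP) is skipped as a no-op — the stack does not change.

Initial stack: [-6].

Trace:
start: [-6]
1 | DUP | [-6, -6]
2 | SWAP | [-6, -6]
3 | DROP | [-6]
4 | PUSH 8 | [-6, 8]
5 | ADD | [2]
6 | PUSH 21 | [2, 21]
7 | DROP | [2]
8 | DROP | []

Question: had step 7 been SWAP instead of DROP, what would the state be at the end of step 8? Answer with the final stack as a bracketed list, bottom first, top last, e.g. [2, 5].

(re-executing from step 7 with the substitution; state before step 7: [2, 21])
7 | SWAP | [21, 2]
8 | DROP | [21]

[21]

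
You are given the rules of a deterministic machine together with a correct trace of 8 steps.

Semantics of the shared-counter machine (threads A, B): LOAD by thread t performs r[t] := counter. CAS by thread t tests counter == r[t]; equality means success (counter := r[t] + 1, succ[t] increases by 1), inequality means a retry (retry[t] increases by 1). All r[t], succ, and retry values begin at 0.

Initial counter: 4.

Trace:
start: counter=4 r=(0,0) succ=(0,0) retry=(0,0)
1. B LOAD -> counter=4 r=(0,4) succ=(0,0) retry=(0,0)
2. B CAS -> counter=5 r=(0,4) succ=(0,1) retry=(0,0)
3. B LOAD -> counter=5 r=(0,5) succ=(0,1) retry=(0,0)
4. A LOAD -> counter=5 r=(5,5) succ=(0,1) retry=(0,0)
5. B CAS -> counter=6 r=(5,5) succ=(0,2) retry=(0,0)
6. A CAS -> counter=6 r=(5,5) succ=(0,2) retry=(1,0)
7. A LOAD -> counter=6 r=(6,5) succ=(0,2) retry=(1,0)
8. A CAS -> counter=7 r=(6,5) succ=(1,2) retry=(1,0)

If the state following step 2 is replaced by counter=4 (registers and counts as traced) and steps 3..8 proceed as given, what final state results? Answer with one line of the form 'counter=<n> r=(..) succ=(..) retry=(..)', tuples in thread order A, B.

state after step 2 := counter=4 r=(0,4) succ=(0,1) retry=(0,0)
3. B LOAD -> counter=4 r=(0,4) succ=(0,1) retry=(0,0)
4. A LOAD -> counter=4 r=(4,4) succ=(0,1) retry=(0,0)
5. B CAS -> counter=5 r=(4,4) succ=(0,2) retry=(0,0)
6. A CAS -> counter=5 r=(4,4) succ=(0,2) retry=(1,0)
7. A LOAD -> counter=5 r=(5,4) succ=(0,2) retry=(1,0)
8. A CAS -> counter=6 r=(5,4) succ=(1,2) retry=(1,0)

counter=6 r=(5,4) succ=(1,2) retry=(1,0)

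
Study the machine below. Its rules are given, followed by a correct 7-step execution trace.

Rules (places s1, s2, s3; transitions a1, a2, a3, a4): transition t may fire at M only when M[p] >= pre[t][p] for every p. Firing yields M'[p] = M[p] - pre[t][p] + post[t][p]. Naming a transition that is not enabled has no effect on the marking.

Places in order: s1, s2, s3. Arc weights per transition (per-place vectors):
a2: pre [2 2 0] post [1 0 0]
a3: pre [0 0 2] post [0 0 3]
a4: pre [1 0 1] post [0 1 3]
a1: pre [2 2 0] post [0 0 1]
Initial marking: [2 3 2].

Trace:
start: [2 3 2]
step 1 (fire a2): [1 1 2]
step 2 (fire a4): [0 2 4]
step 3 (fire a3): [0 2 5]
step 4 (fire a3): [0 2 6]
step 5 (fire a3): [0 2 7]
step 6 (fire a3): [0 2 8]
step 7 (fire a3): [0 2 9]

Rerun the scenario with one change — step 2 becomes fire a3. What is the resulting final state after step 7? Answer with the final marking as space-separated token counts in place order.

(re-executing from step 2 with the substitution; state before step 2: [1 1 2])
step 2 (fire a3): [1 1 3]
step 3 (fire a3): [1 1 4]
step 4 (fire a3): [1 1 5]
step 5 (fire a3): [1 1 6]
step 6 (fire a3): [1 1 7]
step 7 (fire a3): [1 1 8]

1 1 8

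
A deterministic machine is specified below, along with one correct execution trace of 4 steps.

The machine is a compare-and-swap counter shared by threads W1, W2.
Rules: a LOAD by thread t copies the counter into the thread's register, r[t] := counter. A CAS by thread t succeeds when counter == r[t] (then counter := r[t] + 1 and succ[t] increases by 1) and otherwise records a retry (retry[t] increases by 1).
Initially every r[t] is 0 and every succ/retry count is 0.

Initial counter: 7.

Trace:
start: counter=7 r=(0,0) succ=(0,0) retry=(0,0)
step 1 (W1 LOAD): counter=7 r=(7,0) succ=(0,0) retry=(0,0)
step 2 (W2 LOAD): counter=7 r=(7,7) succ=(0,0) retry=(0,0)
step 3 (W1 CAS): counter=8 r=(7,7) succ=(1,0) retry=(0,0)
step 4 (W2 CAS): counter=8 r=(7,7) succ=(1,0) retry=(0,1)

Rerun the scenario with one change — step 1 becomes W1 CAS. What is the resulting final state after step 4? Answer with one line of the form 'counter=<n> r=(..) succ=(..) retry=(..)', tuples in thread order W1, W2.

(re-executing from step 1 with the substitution; state before step 1: counter=7 r=(0,0) succ=(0,0) retry=(0,0))
step 1 (W1 CAS): counter=7 r=(0,0) succ=(0,0) retry=(1,0)
step 2 (W2 LOAD): counter=7 r=(0,7) succ=(0,0) retry=(1,0)
step 3 (W1 CAS): counter=7 r=(0,7) succ=(0,0) retry=(2,0)
step 4 (W2 CAS): counter=8 r=(0,7) succ=(0,1) retry=(2,0)

counter=8 r=(0,7) succ=(0,1) retry=(2,0)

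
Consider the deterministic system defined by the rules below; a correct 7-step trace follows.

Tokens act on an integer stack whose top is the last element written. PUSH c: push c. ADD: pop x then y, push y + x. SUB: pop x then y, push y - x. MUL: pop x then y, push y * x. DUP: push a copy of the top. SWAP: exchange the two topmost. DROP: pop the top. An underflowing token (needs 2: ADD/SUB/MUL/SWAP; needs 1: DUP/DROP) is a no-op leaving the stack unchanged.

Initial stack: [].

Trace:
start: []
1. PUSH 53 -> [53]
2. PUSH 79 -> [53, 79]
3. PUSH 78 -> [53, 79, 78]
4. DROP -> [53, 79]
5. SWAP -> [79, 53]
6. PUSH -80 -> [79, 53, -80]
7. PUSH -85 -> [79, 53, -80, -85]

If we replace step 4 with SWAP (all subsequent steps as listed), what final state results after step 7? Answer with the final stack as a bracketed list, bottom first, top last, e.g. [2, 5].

[53, 79, 78, -80, -85]

(re-executing from step 4 with the substitution; state before step 4: [53, 79, 78])
4. SWAP -> [53, 78, 79]
5. SWAP -> [53, 79, 78]
6. PUSH -80 -> [53, 79, 78, -80]
7. PUSH -85 -> [53, 79, 78, -80, -85]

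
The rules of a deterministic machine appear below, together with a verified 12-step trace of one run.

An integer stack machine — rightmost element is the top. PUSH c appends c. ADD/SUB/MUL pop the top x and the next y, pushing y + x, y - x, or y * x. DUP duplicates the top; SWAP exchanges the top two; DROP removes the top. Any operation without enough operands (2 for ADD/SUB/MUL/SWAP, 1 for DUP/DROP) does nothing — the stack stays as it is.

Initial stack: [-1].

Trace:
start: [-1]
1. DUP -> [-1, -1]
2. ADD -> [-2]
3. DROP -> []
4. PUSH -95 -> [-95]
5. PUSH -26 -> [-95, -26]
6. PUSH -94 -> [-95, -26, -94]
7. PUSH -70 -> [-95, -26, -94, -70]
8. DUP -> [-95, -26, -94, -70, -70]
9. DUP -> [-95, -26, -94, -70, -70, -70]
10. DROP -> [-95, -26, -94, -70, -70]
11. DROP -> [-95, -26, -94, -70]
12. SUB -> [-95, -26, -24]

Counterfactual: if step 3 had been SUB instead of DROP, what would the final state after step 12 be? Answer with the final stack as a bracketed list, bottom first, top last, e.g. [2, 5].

(re-executing from step 3 with the substitution; state before step 3: [-2])
3. SUB -> [-2]
4. PUSH -95 -> [-2, -95]
5. PUSH -26 -> [-2, -95, -26]
6. PUSH -94 -> [-2, -95, -26, -94]
7. PUSH -70 -> [-2, -95, -26, -94, -70]
8. DUP -> [-2, -95, -26, -94, -70, -70]
9. DUP -> [-2, -95, -26, -94, -70, -70, -70]
10. DROP -> [-2, -95, -26, -94, -70, -70]
11. DROP -> [-2, -95, -26, -94, -70]
12. SUB -> [-2, -95, -26, -24]

[-2, -95, -26, -24]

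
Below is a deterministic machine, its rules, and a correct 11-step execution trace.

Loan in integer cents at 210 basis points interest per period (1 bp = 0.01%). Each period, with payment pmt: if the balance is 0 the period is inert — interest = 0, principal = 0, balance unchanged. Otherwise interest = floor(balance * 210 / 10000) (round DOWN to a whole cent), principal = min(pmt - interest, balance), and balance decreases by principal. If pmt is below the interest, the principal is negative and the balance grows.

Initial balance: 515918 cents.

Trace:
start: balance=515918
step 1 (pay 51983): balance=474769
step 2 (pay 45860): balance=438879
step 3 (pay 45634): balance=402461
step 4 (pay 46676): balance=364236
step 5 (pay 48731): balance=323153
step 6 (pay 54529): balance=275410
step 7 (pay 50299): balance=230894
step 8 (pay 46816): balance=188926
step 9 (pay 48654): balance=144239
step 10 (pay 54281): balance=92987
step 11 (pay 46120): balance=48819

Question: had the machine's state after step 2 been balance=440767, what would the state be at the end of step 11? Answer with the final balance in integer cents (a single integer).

51096

state after step 2 := balance=440767
step 3 (pay 45634): balance=404389
step 4 (pay 46676): balance=366205
step 5 (pay 48731): balance=325164
step 6 (pay 54529): balance=277463
step 7 (pay 50299): balance=232990
step 8 (pay 46816): balance=191066
step 9 (pay 48654): balance=146424
step 10 (pay 54281): balance=95217
step 11 (pay 46120): balance=51096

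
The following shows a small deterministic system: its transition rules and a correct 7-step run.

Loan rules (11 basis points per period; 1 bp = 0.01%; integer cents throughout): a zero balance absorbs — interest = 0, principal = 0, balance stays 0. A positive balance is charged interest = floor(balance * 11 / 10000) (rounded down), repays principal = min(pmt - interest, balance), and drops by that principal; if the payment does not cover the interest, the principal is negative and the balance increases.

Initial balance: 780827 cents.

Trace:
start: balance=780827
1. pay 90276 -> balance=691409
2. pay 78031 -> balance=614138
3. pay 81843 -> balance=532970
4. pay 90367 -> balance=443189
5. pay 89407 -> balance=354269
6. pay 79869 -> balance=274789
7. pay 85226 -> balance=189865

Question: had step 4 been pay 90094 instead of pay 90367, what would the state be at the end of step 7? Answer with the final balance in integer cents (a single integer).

(re-executing from step 4 with the substitution; state before step 4: balance=532970)
4. pay 90094 -> balance=443462
5. pay 89407 -> balance=354542
6. pay 79869 -> balance=275062
7. pay 85226 -> balance=190138

190138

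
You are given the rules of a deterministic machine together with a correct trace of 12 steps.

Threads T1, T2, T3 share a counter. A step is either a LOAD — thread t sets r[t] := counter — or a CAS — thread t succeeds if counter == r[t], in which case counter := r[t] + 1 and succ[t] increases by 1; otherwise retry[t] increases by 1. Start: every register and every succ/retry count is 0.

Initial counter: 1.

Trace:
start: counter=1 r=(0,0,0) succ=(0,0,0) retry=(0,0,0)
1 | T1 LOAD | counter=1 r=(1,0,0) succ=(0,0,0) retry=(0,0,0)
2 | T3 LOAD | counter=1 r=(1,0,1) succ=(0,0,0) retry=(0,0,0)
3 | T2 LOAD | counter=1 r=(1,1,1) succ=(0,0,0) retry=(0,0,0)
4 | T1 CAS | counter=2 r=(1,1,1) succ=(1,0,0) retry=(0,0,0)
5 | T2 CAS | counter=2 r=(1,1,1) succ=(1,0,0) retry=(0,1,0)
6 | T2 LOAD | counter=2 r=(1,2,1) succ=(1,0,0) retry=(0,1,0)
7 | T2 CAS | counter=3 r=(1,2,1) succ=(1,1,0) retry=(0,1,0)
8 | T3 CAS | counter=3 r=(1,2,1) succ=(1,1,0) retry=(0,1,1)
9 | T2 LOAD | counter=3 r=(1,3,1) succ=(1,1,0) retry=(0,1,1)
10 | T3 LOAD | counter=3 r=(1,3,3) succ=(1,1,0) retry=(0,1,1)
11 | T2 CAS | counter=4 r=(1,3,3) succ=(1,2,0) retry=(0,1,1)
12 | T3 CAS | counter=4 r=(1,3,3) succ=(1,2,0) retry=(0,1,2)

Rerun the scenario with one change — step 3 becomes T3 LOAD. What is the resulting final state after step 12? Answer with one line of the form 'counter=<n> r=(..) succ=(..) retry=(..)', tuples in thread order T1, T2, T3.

counter=4 r=(1,3,3) succ=(1,2,0) retry=(0,1,2)

(re-executing from step 3 with the substitution; state before step 3: counter=1 r=(1,0,1) succ=(0,0,0) retry=(0,0,0))
3 | T3 LOAD | counter=1 r=(1,0,1) succ=(0,0,0) retry=(0,0,0)
4 | T1 CAS | counter=2 r=(1,0,1) succ=(1,0,0) retry=(0,0,0)
5 | T2 CAS | counter=2 r=(1,0,1) succ=(1,0,0) retry=(0,1,0)
6 | T2 LOAD | counter=2 r=(1,2,1) succ=(1,0,0) retry=(0,1,0)
7 | T2 CAS | counter=3 r=(1,2,1) succ=(1,1,0) retry=(0,1,0)
8 | T3 CAS | counter=3 r=(1,2,1) succ=(1,1,0) retry=(0,1,1)
9 | T2 LOAD | counter=3 r=(1,3,1) succ=(1,1,0) retry=(0,1,1)
10 | T3 LOAD | counter=3 r=(1,3,3) succ=(1,1,0) retry=(0,1,1)
11 | T2 CAS | counter=4 r=(1,3,3) succ=(1,2,0) retry=(0,1,1)
12 | T3 CAS | counter=4 r=(1,3,3) succ=(1,2,0) retry=(0,1,2)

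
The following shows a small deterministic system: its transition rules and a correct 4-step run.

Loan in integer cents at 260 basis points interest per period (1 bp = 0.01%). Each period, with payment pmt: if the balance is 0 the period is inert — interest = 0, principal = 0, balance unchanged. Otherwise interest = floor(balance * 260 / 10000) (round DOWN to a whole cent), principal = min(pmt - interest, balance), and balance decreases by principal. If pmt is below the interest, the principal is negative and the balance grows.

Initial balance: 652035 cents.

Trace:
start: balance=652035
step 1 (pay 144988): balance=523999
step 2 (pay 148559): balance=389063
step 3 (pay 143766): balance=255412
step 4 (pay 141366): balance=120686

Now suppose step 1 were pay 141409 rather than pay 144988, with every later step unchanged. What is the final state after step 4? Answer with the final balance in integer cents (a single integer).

124553

(re-executing from step 1 with the substitution; state before step 1: balance=652035)
step 1 (pay 141409): balance=527578
step 2 (pay 148559): balance=392736
step 3 (pay 143766): balance=259181
step 4 (pay 141366): balance=124553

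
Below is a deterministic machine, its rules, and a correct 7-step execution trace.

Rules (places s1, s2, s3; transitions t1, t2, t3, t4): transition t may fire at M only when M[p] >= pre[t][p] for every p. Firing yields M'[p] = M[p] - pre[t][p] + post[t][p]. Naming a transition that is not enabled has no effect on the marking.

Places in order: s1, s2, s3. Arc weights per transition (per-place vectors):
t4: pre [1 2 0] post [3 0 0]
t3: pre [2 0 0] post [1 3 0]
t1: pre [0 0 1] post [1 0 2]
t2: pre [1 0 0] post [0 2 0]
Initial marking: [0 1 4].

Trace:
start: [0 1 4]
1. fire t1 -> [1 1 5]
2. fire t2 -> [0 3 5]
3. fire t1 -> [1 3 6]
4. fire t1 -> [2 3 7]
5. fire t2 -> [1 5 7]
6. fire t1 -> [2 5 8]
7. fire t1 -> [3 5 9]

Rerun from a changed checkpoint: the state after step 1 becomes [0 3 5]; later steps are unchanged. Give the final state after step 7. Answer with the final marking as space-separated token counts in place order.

state after step 1 := [0 3 5]
2. fire t2 -> [0 3 5]
3. fire t1 -> [1 3 6]
4. fire t1 -> [2 3 7]
5. fire t2 -> [1 5 7]
6. fire t1 -> [2 5 8]
7. fire t1 -> [3 5 9]

3 5 9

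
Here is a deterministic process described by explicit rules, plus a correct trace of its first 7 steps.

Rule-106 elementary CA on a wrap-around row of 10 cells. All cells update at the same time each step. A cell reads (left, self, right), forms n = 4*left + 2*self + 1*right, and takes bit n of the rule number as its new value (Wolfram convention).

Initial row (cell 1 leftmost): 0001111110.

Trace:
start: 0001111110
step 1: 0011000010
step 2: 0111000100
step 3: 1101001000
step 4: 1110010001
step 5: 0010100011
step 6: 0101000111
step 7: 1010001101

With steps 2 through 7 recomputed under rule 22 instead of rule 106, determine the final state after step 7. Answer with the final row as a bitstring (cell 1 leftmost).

(re-executing steps 2..7 under rule 22; state before step 2: 0011000010)
step 2: 0100100111
step 3: 0111111000
step 4: 1000000100
step 5: 1100001111
step 6: 0010010000
step 7: 0111111000

0111111000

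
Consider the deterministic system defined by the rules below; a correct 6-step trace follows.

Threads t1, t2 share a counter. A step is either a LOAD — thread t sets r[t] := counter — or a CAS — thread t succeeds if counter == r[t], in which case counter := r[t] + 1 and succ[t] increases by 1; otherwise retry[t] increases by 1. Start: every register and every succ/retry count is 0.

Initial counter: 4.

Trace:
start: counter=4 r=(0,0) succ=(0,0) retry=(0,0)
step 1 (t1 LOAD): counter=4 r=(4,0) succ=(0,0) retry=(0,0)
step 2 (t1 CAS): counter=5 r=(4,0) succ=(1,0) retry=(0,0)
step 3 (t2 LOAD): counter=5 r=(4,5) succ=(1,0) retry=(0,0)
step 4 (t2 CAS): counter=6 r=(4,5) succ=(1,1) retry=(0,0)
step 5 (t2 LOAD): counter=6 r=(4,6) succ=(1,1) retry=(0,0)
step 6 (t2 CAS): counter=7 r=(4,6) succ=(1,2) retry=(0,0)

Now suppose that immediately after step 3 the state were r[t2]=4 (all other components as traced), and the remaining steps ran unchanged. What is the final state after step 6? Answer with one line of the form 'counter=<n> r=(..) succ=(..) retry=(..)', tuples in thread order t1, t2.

counter=6 r=(4,5) succ=(1,1) retry=(0,1)

state after step 3 := counter=5 r=(4,4) succ=(1,0) retry=(0,0)
step 4 (t2 CAS): counter=5 r=(4,4) succ=(1,0) retry=(0,1)
step 5 (t2 LOAD): counter=5 r=(4,5) succ=(1,0) retry=(0,1)
step 6 (t2 CAS): counter=6 r=(4,5) succ=(1,1) retry=(0,1)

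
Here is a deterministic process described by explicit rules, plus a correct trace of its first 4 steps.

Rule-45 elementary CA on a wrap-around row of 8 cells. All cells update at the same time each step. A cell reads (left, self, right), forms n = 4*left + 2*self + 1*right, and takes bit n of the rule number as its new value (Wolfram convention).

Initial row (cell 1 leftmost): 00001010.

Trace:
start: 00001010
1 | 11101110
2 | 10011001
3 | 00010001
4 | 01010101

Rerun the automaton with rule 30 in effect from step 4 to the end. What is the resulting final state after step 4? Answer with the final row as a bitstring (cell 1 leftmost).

(re-executing step 4 under rule 30; state before step 4: 00010001)
4 | 10111011

10111011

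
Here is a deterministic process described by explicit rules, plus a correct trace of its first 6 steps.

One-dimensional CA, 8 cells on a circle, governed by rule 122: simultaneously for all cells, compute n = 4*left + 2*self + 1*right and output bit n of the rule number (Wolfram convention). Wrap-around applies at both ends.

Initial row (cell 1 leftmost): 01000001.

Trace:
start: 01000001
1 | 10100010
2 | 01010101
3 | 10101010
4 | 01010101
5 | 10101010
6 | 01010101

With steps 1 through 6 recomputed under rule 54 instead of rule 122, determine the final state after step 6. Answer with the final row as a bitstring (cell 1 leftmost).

00010100

(re-executing steps 1..6 under rule 54; state before step 1: 01000001)
1 | 11100011
2 | 00010100
3 | 00111110
4 | 01000001
5 | 11100011
6 | 00010100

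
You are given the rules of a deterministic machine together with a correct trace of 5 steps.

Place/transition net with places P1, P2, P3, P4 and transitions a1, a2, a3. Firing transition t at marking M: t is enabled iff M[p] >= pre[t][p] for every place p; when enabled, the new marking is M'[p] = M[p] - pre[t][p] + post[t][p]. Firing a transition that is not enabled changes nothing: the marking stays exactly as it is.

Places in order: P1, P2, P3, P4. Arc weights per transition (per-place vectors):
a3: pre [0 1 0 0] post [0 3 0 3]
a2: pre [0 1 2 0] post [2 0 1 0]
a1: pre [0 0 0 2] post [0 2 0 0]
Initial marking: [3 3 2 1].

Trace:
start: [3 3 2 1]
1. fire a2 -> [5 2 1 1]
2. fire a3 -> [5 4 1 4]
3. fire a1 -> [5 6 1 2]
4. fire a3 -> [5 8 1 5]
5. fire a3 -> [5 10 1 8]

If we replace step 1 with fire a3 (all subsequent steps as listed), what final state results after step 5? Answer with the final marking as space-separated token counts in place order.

3 13 2 11

(re-executing from step 1 with the substitution; state before step 1: [3 3 2 1])
1. fire a3 -> [3 5 2 4]
2. fire a3 -> [3 7 2 7]
3. fire a1 -> [3 9 2 5]
4. fire a3 -> [3 11 2 8]
5. fire a3 -> [3 13 2 11]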